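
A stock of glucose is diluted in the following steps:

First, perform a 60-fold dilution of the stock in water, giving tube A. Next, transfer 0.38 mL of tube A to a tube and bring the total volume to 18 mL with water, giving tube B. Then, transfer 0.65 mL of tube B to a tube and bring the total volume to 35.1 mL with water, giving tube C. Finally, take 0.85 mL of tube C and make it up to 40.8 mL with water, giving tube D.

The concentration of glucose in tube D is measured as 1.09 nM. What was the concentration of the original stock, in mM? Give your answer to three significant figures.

8.03 mM

Step 1: 60-fold → factor 60
Step 2: 0.38 mL brought to 18 mL → factor 18/0.38 = 47.368
Step 3: 0.65 mL brought to 35.1 mL → factor 35.1/0.65 = 54
Step 4: 0.85 mL brought to 40.8 mL → factor 40.8/0.85 = 48
Overall dilution factor = 60 × 47.368 × 54 × 48 = 7.3667 × 10^6
Stock = 1.09 nM × 7.3667 × 10^6 = 8.030 × 10^6 nM = 8.03 mM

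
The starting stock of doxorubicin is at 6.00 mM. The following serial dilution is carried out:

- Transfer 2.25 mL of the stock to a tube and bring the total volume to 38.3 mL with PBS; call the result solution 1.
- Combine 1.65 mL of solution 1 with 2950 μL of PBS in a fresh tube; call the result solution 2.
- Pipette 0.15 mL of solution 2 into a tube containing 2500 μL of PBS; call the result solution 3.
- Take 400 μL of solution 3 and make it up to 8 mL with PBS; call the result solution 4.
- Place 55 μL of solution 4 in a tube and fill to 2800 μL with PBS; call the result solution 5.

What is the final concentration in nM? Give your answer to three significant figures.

Step 1: 2.25 mL brought to 38.3 mL → factor 38.3/2.25 = 17.022
Step 2: 1.65 mL + 2950 μL = 4.6 mL total → factor 4.6/1.65 = 2.7879
Step 3: 0.15 mL + 2500 μL = 2.65 mL total → factor 2.65/0.15 = 17.667
Step 4: 400 μL brought to 8 mL → factor 8000/400 = 20
Step 5: 55 μL brought to 2800 μL → factor 2800/55 = 50.909
Overall dilution factor = 17.022 × 2.7879 × 17.667 × 20 × 50.909 = 8.5363 × 10^5
Final = 6.00 mM / 8.5363 × 10^5 = 7.029 × 10^-6 mM = 7.03 nM

7.03 nM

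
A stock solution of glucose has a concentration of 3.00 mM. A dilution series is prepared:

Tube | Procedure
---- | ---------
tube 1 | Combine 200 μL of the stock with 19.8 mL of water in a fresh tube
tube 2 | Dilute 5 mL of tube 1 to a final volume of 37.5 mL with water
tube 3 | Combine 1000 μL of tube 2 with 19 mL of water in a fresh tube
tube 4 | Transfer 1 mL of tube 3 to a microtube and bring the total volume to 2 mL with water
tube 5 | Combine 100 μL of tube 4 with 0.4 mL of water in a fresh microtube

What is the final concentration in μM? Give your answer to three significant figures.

0.0200 μM

Step 1: 200 μL + 19.8 mL = 20000 μL total → factor 20000/200 = 100
Step 2: 5 mL brought to 37.5 mL → factor 37.5/5 = 7.5
Step 3: 1000 μL + 19 mL = 20000 μL total → factor 20000/1000 = 20
Step 4: 1 mL brought to 2 mL → factor 2/1 = 2
Step 5: 100 μL + 0.4 mL = 500 μL total → factor 500/100 = 5
Overall dilution factor = 100 × 7.5 × 20 × 2 × 5 = 1.5 × 10^5
Final = 3.00 mM / 1.5 × 10^5 = 2.000 × 10^-5 mM = 0.0200 μM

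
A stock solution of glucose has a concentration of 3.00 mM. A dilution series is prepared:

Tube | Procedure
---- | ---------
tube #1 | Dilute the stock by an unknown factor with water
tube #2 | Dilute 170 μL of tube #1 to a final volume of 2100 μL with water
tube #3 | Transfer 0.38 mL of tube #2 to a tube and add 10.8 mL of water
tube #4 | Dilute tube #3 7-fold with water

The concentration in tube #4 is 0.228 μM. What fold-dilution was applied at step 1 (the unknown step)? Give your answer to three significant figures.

Step 1: unknown factor x
Step 2: 170 μL brought to 2100 μL → factor 2100/170 = 12.353
Step 3: 0.38 mL + 10.8 mL = 11.18 mL total → factor 11.18/0.38 = 29.421
Step 4: 7-fold → factor 7
Product of known-step factors = 2544.1
Overall factor = 3.00 mM / (0.228 μM) = 13158
x = 13158 / 2544.1 = 5.17

5.17-fold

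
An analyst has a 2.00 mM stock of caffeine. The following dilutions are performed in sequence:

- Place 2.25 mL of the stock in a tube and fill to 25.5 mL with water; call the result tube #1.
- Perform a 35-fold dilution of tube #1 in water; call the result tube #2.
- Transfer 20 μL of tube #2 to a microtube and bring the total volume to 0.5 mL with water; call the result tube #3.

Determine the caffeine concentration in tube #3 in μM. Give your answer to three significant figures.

0.202 μM

Step 1: 2.25 mL brought to 25.5 mL → factor 25.5/2.25 = 11.333
Step 2: 35-fold → factor 35
Step 3: 20 μL brought to 0.5 mL → factor 500/20 = 25
Overall dilution factor = 11.333 × 35 × 25 = 9916.7
Final = 2.00 mM / 9916.7 = 0.0002017 mM = 0.202 μM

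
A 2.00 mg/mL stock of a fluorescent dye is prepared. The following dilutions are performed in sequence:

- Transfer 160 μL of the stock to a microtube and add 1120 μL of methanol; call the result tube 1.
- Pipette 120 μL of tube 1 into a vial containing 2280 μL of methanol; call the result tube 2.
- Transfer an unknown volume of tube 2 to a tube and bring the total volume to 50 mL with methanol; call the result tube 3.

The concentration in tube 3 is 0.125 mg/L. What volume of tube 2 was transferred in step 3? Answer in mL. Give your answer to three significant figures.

Step 1: 160 μL + 1120 μL = 1280 μL total → factor 1280/160 = 8
Step 2: 120 μL + 2280 μL = 2400 μL total → factor 2400/120 = 20
Step 3: v brought to 50 mL → factor = 50 mL/v
Product of known-step factors = 160
Overall factor = 2.00 mg/mL / (0.125 mg/L) = 16000
Step-3 factor = 16000 / 160 = 100
v = 50 mL / 100 = 0.500 mL

0.500 mL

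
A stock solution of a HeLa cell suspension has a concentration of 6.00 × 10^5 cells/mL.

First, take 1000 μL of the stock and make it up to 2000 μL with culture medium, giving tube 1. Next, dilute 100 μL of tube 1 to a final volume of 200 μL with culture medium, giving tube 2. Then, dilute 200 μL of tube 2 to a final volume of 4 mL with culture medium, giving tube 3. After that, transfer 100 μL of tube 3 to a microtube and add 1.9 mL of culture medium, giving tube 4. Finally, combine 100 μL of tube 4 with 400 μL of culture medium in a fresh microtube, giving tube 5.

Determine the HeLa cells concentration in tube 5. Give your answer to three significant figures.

Step 1: 1000 μL brought to 2000 μL → factor 2000/1000 = 2
Step 2: 100 μL brought to 200 μL → factor 200/100 = 2
Step 3: 200 μL brought to 4 mL → factor 4000/200 = 20
Step 4: 100 μL + 1.9 mL = 2000 μL total → factor 2000/100 = 20
Step 5: 100 μL + 400 μL = 500 μL total → factor 500/100 = 5
Overall dilution factor = 2 × 2 × 20 × 20 × 5 = 8000
Final = 6.00 × 10^5 cells/mL / 8000 = 75.0 cells/mL

75.0 cells/mL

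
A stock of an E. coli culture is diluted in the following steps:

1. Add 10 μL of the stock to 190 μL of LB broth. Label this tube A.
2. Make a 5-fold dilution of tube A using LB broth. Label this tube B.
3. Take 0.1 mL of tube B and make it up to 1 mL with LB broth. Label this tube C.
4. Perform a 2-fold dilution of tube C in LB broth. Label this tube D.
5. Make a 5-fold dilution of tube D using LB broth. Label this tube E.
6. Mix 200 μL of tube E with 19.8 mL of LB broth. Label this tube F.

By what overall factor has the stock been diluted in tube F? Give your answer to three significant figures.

Step 1: 10 μL + 190 μL = 200 μL total → factor 200/10 = 20
Step 2: 5-fold → factor 5
Step 3: 0.1 mL brought to 1 mL → factor 1/0.1 = 10
Step 4: 2-fold → factor 2
Step 5: 5-fold → factor 5
Step 6: 200 μL + 19.8 mL = 20000 μL total → factor 20000/200 = 100
Overall dilution factor = 20 × 5 × 10 × 2 × 5 × 100 = 1 × 10^6

1.00 × 10^6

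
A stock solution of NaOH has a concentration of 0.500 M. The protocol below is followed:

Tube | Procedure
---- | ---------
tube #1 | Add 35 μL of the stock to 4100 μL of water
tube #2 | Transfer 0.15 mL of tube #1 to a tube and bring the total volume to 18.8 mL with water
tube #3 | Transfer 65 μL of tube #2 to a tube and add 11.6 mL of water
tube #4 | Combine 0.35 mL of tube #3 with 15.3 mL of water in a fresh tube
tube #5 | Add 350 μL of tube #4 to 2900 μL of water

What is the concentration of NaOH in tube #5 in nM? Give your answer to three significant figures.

Step 1: 35 μL + 4100 μL = 4135 μL total → factor 4135/35 = 118.14
Step 2: 0.15 mL brought to 18.8 mL → factor 18.8/0.15 = 125.33
Step 3: 65 μL + 11.6 mL = 11665 μL total → factor 11665/65 = 179.46
Step 4: 0.35 mL + 15.3 mL = 15.65 mL total → factor 15.65/0.35 = 44.714
Step 5: 350 μL + 2900 μL = 3250 μL total → factor 3250/350 = 9.2857
Overall dilution factor = 118.14 × 125.33 × 179.46 × 44.714 × 9.2857 = 1.1033 × 10^9
Final = 0.500 M / 1.1033 × 10^9 = 4.532 × 10^-10 M = 0.453 nM

0.453 nM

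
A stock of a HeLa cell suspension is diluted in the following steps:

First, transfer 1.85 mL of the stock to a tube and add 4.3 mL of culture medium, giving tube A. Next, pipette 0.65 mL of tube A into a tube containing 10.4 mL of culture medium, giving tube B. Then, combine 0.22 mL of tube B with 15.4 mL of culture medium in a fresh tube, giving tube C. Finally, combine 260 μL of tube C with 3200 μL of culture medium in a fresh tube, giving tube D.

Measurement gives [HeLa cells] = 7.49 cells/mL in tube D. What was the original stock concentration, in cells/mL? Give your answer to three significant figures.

4.00 × 10^5 cells/mL

Step 1: 1.85 mL + 4.3 mL = 6.15 mL total → factor 6.15/1.85 = 3.3243
Step 2: 0.65 mL + 10.4 mL = 11.05 mL total → factor 11.05/0.65 = 17
Step 3: 0.22 mL + 15.4 mL = 15.62 mL total → factor 15.62/0.22 = 71
Step 4: 260 μL + 3200 μL = 3460 μL total → factor 3460/260 = 13.308
Overall dilution factor = 3.3243 × 17 × 71 × 13.308 = 53397
Stock = 7.49 cells/mL × 53397 = 4.00 × 10^5 cells/mL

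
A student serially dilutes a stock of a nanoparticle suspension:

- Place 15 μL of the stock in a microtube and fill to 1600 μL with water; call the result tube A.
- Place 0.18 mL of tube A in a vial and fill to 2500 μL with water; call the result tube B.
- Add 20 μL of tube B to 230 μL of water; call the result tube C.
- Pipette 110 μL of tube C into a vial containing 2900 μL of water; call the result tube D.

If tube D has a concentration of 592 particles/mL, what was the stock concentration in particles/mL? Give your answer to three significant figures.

3.00 × 10^8 particles/mL

Step 1: 15 μL brought to 1600 μL → factor 1600/15 = 106.67
Step 2: 0.18 mL brought to 2500 μL → factor 2.5/0.18 = 13.889
Step 3: 20 μL + 230 μL = 250 μL total → factor 250/20 = 12.5
Step 4: 110 μL + 2900 μL = 3010 μL total → factor 3010/110 = 27.364
Overall dilution factor = 106.67 × 13.889 × 12.5 × 27.364 = 5.0673 × 10^5
Stock = 592 particles/mL × 5.0673 × 10^5 = 3.00 × 10^8 particles/mL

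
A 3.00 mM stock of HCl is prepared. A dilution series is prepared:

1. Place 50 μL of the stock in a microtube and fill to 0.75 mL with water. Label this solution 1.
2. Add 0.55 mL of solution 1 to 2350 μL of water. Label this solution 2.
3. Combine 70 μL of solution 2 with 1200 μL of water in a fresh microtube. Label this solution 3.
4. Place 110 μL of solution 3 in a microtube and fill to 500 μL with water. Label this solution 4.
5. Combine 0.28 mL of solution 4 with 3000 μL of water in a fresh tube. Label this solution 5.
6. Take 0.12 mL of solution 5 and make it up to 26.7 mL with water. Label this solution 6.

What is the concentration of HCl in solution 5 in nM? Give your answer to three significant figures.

Step 1: 50 μL brought to 0.75 mL → factor 750/50 = 15
Step 2: 0.55 mL + 2350 μL = 2.9 mL total → factor 2.9/0.55 = 5.2727
Step 3: 70 μL + 1200 μL = 1270 μL total → factor 1270/70 = 18.143
Step 4: 110 μL brought to 500 μL → factor 500/110 = 4.5455
Step 5: 0.28 mL + 3000 μL = 3.28 mL total → factor 3.28/0.28 = 11.714
Dilution factor through solution 5 = 15 × 5.2727 × 18.143 × 4.5455 × 11.714 = 76406
[solution 5] = 3.00 mM / 76406 = 3.926 × 10^-5 mM = 39.3 nM

39.3 nM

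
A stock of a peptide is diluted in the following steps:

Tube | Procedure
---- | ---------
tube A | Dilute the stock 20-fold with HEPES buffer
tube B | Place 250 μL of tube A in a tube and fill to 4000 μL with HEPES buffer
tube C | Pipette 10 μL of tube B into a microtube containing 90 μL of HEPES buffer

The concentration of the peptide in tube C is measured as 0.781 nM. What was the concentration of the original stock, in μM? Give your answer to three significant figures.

Step 1: 20-fold → factor 20
Step 2: 250 μL brought to 4000 μL → factor 4000/250 = 16
Step 3: 10 μL + 90 μL = 100 μL total → factor 100/10 = 10
Overall dilution factor = 20 × 16 × 10 = 3200
Stock = 0.781 nM × 3200 = 2499 nM = 2.50 μM

2.50 μM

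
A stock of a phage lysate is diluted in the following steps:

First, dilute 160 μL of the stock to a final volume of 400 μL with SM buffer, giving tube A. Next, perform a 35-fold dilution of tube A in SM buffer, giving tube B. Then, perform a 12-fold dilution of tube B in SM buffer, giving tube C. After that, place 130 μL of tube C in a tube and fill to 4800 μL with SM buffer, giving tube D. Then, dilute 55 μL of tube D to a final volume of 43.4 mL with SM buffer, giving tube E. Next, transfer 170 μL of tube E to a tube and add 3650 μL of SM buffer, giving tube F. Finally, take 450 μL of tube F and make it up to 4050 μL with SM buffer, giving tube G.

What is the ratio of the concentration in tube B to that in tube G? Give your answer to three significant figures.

7.07 × 10^7

Step 1: 160 μL brought to 400 μL → factor 400/160 = 2.5
Step 2: 35-fold → factor 35
Step 3: 12-fold → factor 12
Step 4: 130 μL brought to 4800 μL → factor 4800/130 = 36.923
Step 5: 55 μL brought to 43.4 mL → factor 43400/55 = 789.09
Step 6: 170 μL + 3650 μL = 3820 μL total → factor 3820/170 = 22.471
Step 7: 450 μL brought to 4050 μL → factor 4050/450 = 9
Dilution factor to tube B = 87.5; to tube G = 6.1869 × 10^9
[tube B]/[tube G] = (factor to tube G)/(factor to tube B) = 6.1869 × 10^9/87.5 = 7.07 × 10^7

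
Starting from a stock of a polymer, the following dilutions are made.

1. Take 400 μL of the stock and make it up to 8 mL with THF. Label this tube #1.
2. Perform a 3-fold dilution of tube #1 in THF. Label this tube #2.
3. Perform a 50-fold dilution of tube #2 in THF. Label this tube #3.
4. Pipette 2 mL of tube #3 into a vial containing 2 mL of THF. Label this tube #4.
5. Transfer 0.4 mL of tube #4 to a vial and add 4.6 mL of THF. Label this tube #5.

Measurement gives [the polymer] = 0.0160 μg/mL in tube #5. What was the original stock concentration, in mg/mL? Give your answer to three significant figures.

1.20 mg/mL

Step 1: 400 μL brought to 8 mL → factor 8000/400 = 20
Step 2: 3-fold → factor 3
Step 3: 50-fold → factor 50
Step 4: 2 mL + 2 mL = 4 mL total → factor 4/2 = 2
Step 5: 0.4 mL + 4.6 mL = 5 mL total → factor 5/0.4 = 12.5
Overall dilution factor = 20 × 3 × 50 × 2 × 12.5 = 75000
Stock = 0.0160 μg/mL × 75000 = 1200 μg/mL = 1.20 mg/mL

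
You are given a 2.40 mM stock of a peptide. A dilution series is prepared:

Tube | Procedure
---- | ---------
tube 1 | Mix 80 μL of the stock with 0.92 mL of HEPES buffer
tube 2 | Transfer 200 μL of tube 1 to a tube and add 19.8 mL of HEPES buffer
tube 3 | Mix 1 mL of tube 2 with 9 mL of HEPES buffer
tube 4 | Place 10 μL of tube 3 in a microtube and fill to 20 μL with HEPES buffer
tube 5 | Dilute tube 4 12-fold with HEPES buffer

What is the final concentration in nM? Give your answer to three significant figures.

Step 1: 80 μL + 0.92 mL = 1000 μL total → factor 1000/80 = 12.5
Step 2: 200 μL + 19.8 mL = 20000 μL total → factor 20000/200 = 100
Step 3: 1 mL + 9 mL = 10 mL total → factor 10/1 = 10
Step 4: 10 μL brought to 20 μL → factor 20/10 = 2
Step 5: 12-fold → factor 12
Overall dilution factor = 12.5 × 100 × 10 × 2 × 12 = 3 × 10^5
Final = 2.40 mM / 3 × 10^5 = 8.000 × 10^-6 mM = 8.00 nM

8.00 nM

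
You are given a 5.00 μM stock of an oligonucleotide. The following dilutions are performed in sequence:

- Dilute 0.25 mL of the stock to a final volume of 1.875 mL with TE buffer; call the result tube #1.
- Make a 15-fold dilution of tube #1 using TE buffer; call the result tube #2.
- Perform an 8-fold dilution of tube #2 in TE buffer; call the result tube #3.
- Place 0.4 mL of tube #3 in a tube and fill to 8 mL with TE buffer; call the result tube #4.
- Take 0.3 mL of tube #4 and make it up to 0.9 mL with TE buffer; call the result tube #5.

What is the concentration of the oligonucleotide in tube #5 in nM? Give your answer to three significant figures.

0.0926 nM

Step 1: 0.25 mL brought to 1.875 mL → factor 1.875/0.25 = 7.5
Step 2: 15-fold → factor 15
Step 3: 8-fold → factor 8
Step 4: 0.4 mL brought to 8 mL → factor 8/0.4 = 20
Step 5: 0.3 mL brought to 0.9 mL → factor 0.9/0.3 = 3
Overall dilution factor = 7.5 × 15 × 8 × 20 × 3 = 54000
Final = 5.00 μM / 54000 = 9.259 × 10^-5 μM = 0.0926 nM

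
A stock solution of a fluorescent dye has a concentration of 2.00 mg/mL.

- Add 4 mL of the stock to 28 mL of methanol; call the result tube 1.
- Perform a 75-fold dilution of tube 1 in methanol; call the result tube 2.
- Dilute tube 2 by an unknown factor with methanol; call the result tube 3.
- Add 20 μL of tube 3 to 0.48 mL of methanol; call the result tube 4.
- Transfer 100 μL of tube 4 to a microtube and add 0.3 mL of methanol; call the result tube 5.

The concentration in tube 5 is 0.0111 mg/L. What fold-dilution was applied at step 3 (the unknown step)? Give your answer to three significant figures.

3.00-fold

Step 1: 4 mL + 28 mL = 32 mL total → factor 32/4 = 8
Step 2: 75-fold → factor 75
Step 3: unknown factor x
Step 4: 20 μL + 0.48 mL = 500 μL total → factor 500/20 = 25
Step 5: 100 μL + 0.3 mL = 400 μL total → factor 400/100 = 4
Product of known-step factors = 60000
Overall factor = 2.00 mg/mL / (0.0111 mg/L) = 1.8018 × 10^5
x = 1.8018 × 10^5 / 60000 = 3.00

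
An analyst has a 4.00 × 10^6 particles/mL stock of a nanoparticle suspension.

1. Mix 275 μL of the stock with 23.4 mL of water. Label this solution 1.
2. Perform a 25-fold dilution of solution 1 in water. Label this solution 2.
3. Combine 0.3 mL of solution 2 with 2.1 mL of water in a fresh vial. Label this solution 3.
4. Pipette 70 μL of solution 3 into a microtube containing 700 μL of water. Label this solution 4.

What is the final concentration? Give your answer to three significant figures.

21.1 particles/mL

Step 1: 275 μL + 23.4 mL = 23675 μL total → factor 23675/275 = 86.091
Step 2: 25-fold → factor 25
Step 3: 0.3 mL + 2.1 mL = 2.4 mL total → factor 2.4/0.3 = 8
Step 4: 70 μL + 700 μL = 770 μL total → factor 770/70 = 11
Overall dilution factor = 86.091 × 25 × 8 × 11 = 1.894 × 10^5
Final = 4.00 × 10^6 particles/mL / 1.894 × 10^5 = 21.1 particles/mL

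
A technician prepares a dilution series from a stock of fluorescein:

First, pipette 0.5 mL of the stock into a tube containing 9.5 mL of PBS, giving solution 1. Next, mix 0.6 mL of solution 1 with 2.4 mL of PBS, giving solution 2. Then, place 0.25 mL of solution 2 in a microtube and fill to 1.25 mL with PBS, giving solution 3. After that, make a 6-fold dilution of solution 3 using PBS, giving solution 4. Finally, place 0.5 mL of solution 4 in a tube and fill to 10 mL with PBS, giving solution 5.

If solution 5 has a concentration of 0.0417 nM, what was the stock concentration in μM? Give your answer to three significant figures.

Step 1: 0.5 mL + 9.5 mL = 10 mL total → factor 10/0.5 = 20
Step 2: 0.6 mL + 2.4 mL = 3 mL total → factor 3/0.6 = 5
Step 3: 0.25 mL brought to 1.25 mL → factor 1.25/0.25 = 5
Step 4: 6-fold → factor 6
Step 5: 0.5 mL brought to 10 mL → factor 10/0.5 = 20
Overall dilution factor = 20 × 5 × 5 × 6 × 20 = 60000
Stock = 0.0417 nM × 60000 = 2502 nM = 2.50 μM

2.50 μM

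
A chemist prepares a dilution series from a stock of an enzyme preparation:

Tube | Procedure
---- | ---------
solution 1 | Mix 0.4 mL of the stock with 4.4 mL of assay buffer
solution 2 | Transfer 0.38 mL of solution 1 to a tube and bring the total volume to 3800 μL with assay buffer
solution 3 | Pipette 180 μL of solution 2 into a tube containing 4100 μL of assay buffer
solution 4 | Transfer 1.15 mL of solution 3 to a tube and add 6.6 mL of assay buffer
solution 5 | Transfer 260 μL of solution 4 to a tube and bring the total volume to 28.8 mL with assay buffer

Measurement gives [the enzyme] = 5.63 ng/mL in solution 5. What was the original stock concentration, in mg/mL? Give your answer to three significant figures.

12.0 mg/mL

Step 1: 0.4 mL + 4.4 mL = 4.8 mL total → factor 4.8/0.4 = 12
Step 2: 0.38 mL brought to 3800 μL → factor 3.8/0.38 = 10
Step 3: 180 μL + 4100 μL = 4280 μL total → factor 4280/180 = 23.778
Step 4: 1.15 mL + 6.6 mL = 7.75 mL total → factor 7.75/1.15 = 6.7391
Step 5: 260 μL brought to 28.8 mL → factor 28800/260 = 110.77
Overall dilution factor = 12 × 10 × 23.778 × 6.7391 × 110.77 = 2.13 × 10^6
Stock = 5.63 ng/mL × 2.13 × 10^6 = 1.199 × 10^7 ng/mL = 12.0 mg/mL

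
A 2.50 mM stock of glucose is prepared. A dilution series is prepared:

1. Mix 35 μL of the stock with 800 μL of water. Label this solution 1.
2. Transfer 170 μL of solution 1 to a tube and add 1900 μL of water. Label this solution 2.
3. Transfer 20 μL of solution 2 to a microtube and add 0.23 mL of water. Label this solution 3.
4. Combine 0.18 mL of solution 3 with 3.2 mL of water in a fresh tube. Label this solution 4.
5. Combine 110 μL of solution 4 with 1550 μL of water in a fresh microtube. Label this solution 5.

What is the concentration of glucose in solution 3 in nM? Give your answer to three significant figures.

688 nM

Step 1: 35 μL + 800 μL = 835 μL total → factor 835/35 = 23.857
Step 2: 170 μL + 1900 μL = 2070 μL total → factor 2070/170 = 12.176
Step 3: 20 μL + 0.23 mL = 250 μL total → factor 250/20 = 12.5
Dilution factor through solution 3 = 23.857 × 12.176 × 12.5 = 3631.2
[solution 3] = 2.50 mM / 3631.2 = 0.0006885 mM = 688 nM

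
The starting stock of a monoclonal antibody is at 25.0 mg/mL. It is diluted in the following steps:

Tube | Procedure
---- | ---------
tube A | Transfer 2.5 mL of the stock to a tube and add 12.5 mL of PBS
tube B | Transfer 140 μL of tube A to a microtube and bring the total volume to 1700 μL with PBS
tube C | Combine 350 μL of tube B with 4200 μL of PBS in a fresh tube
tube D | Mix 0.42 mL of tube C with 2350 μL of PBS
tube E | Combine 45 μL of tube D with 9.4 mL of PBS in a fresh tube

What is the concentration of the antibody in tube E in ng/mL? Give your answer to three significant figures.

19.1 ng/mL

Step 1: 2.5 mL + 12.5 mL = 15 mL total → factor 15/2.5 = 6
Step 2: 140 μL brought to 1700 μL → factor 1700/140 = 12.143
Step 3: 350 μL + 4200 μL = 4550 μL total → factor 4550/350 = 13
Step 4: 0.42 mL + 2350 μL = 2.77 mL total → factor 2.77/0.42 = 6.5952
Step 5: 45 μL + 9.4 mL = 9445 μL total → factor 9445/45 = 209.89
Overall dilution factor = 6 × 12.143 × 13 × 6.5952 × 209.89 = 1.3111 × 10^6
Final = 25.0 mg/mL / 1.3111 × 10^6 = 1.907 × 10^-5 mg/mL = 19.1 ng/mL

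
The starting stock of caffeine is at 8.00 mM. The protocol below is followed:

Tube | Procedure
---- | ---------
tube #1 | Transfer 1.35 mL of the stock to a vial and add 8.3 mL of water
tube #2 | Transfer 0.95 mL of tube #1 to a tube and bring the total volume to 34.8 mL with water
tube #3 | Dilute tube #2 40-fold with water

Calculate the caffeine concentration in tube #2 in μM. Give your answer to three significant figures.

Step 1: 1.35 mL + 8.3 mL = 9.65 mL total → factor 9.65/1.35 = 7.1481
Step 2: 0.95 mL brought to 34.8 mL → factor 34.8/0.95 = 36.632
Dilution factor through tube #2 = 7.1481 × 36.632 = 261.85
[tube #2] = 8.00 mM / 261.85 = 0.03055 mM = 30.6 μM

30.6 μM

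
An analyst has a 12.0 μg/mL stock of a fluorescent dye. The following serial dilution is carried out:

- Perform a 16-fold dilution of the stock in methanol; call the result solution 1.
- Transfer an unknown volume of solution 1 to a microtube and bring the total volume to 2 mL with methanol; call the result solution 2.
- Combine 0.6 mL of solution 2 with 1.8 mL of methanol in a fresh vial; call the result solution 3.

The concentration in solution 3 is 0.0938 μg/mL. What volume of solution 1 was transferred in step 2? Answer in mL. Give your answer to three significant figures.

Step 1: 16-fold → factor 16
Step 2: v brought to 2 mL → factor = 2 mL/v
Step 3: 0.6 mL + 1.8 mL = 2.4 mL total → factor 2.4/0.6 = 4
Product of known-step factors = 64
Overall factor = 12.0 μg/mL / (0.0938 μg/mL) = 127.93
Step-2 factor = 127.93 / 64 = 1.9989
v = 2 mL / 1.9989 = 1.00 mL

1.00 mL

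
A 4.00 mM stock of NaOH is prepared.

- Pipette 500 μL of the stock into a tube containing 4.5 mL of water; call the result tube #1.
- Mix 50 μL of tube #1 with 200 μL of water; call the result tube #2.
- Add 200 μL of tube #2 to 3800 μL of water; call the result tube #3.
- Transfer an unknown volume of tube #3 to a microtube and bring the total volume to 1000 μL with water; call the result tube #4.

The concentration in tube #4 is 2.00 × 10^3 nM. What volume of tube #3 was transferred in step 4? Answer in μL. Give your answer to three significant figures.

500 μL

Step 1: 500 μL + 4.5 mL = 5000 μL total → factor 5000/500 = 10
Step 2: 50 μL + 200 μL = 250 μL total → factor 250/50 = 5
Step 3: 200 μL + 3800 μL = 4000 μL total → factor 4000/200 = 20
Step 4: v brought to 1000 μL → factor = 1000 μL/v
Product of known-step factors = 1000
Overall factor = 4.00 mM / (2.00 × 10^3 nM) = 2000
Step-4 factor = 2000 / 1000 = 2
v = 1000 μL / 2 = 500 μL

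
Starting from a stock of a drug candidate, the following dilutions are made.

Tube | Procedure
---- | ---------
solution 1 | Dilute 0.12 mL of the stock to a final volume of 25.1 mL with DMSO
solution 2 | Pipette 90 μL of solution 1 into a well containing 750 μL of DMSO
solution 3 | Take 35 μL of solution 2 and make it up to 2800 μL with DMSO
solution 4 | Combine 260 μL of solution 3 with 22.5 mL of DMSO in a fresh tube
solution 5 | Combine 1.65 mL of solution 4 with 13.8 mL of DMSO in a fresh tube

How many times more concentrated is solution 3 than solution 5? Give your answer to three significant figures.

Step 1: 0.12 mL brought to 25.1 mL → factor 25.1/0.12 = 209.17
Step 2: 90 μL + 750 μL = 840 μL total → factor 840/90 = 9.3333
Step 3: 35 μL brought to 2800 μL → factor 2800/35 = 80
Step 4: 260 μL + 22.5 mL = 22760 μL total → factor 22760/260 = 87.538
Step 5: 1.65 mL + 13.8 mL = 15.45 mL total → factor 15.45/1.65 = 9.3636
Dilution factor to solution 3 = 1.5618 × 10^5; to solution 5 = 1.2802 × 10^8
[solution 3]/[solution 5] = (factor to solution 5)/(factor to solution 3) = 1.2802 × 10^8/1.5618 × 10^5 = 820

820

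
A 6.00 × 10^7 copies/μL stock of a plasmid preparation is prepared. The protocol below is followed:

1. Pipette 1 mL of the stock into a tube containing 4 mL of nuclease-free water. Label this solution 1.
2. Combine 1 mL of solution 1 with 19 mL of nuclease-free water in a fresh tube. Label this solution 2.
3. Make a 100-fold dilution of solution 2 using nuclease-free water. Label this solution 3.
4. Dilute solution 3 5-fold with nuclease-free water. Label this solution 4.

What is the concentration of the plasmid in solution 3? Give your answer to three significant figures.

6.00 × 10^3 copies/μL

Step 1: 1 mL + 4 mL = 5 mL total → factor 5/1 = 5
Step 2: 1 mL + 19 mL = 20 mL total → factor 20/1 = 20
Step 3: 100-fold → factor 100
Dilution factor through solution 3 = 5 × 20 × 100 = 10000
[solution 3] = 6.00 × 10^7 copies/μL / 10000 = 6.00 × 10^3 copies/μL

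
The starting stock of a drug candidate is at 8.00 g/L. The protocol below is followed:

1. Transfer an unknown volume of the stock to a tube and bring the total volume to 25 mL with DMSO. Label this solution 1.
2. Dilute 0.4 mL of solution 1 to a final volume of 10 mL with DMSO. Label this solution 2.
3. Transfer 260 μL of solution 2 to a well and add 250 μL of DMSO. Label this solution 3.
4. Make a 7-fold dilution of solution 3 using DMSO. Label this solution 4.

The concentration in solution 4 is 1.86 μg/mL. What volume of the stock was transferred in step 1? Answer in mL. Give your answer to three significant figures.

Step 1: v brought to 25 mL → factor = 25 mL/v
Step 2: 0.4 mL brought to 10 mL → factor 10/0.4 = 25
Step 3: 260 μL + 250 μL = 510 μL total → factor 510/260 = 1.9615
Step 4: 7-fold → factor 7
Product of known-step factors = 343.27
Overall factor = 8.00 g/L / (1.86 μg/mL) = 4301.1
Step-1 factor = 4301.1 / 343.27 = 12.53
v = 25 mL / 12.53 = 2.00 mL

2.00 mL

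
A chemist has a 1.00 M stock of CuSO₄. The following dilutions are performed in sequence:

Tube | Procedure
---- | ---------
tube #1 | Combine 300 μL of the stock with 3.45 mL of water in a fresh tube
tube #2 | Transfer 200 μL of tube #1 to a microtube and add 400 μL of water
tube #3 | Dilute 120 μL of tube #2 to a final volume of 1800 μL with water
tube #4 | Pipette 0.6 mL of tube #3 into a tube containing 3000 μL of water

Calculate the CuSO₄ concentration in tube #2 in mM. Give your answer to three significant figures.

Step 1: 300 μL + 3.45 mL = 3750 μL total → factor 3750/300 = 12.5
Step 2: 200 μL + 400 μL = 600 μL total → factor 600/200 = 3
Dilution factor through tube #2 = 12.5 × 3 = 37.5
[tube #2] = 1.00 M / 37.5 = 0.02667 M = 26.7 mM

26.7 mM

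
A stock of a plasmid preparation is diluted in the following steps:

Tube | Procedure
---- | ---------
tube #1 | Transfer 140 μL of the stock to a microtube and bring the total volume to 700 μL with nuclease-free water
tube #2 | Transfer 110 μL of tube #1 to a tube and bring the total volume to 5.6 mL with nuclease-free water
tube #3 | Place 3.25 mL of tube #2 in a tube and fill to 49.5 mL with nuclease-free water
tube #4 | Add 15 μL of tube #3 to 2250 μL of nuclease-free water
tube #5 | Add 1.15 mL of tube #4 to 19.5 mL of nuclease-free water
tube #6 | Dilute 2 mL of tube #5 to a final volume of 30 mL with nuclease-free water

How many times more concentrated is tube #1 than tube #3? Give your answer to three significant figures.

Step 1: 140 μL brought to 700 μL → factor 700/140 = 5
Step 2: 110 μL brought to 5.6 mL → factor 5600/110 = 50.909
Step 3: 3.25 mL brought to 49.5 mL → factor 49.5/3.25 = 15.231
Dilution factor to tube #1 = 5; to tube #3 = 3876.9
[tube #1]/[tube #3] = (factor to tube #3)/(factor to tube #1) = 3876.9/5 = 775

775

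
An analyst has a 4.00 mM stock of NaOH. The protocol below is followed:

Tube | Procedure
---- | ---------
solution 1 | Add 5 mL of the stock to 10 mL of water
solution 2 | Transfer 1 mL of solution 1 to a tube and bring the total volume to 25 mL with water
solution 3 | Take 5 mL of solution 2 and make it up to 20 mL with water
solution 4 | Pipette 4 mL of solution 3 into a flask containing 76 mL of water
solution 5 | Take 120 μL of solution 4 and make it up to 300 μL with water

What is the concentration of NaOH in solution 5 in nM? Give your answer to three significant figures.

267 nM

Step 1: 5 mL + 10 mL = 15 mL total → factor 15/5 = 3
Step 2: 1 mL brought to 25 mL → factor 25/1 = 25
Step 3: 5 mL brought to 20 mL → factor 20/5 = 4
Step 4: 4 mL + 76 mL = 80 mL total → factor 80/4 = 20
Step 5: 120 μL brought to 300 μL → factor 300/120 = 2.5
Overall dilution factor = 3 × 25 × 4 × 20 × 2.5 = 15000
Final = 4.00 mM / 15000 = 0.0002667 mM = 267 nM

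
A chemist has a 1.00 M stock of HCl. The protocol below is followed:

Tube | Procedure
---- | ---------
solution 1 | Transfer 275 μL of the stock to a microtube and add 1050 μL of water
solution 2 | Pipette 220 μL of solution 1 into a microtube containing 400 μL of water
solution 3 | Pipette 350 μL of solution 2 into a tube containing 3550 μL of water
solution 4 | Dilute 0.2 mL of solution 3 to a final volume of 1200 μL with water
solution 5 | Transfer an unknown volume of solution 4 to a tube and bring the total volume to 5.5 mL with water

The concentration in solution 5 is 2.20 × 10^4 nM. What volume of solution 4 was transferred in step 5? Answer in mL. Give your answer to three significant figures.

0.110 mL

Step 1: 275 μL + 1050 μL = 1325 μL total → factor 1325/275 = 4.8182
Step 2: 220 μL + 400 μL = 620 μL total → factor 620/220 = 2.8182
Step 3: 350 μL + 3550 μL = 3900 μL total → factor 3900/350 = 11.143
Step 4: 0.2 mL brought to 1200 μL → factor 1.2/0.2 = 6
Step 5: v brought to 5.5 mL → factor = 5.5 mL/v
Product of known-step factors = 907.82
Overall factor = 1.00 M / (2.20 × 10^4 nM) = 45455
Step-5 factor = 45455 / 907.82 = 50.07
v = 5.5 mL / 50.07 = 0.110 mL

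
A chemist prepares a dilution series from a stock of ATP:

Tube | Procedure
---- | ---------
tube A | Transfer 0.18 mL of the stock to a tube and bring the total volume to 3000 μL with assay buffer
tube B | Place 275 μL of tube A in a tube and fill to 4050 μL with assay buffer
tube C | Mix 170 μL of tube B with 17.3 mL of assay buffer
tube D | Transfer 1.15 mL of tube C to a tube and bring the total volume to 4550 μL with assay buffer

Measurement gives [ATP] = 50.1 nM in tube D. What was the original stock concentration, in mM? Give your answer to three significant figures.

5.00 mM

Step 1: 0.18 mL brought to 3000 μL → factor 3/0.18 = 16.667
Step 2: 275 μL brought to 4050 μL → factor 4050/275 = 14.727
Step 3: 170 μL + 17.3 mL = 17470 μL total → factor 17470/170 = 102.76
Step 4: 1.15 mL brought to 4550 μL → factor 4.55/1.15 = 3.9565
Overall dilution factor = 16.667 × 14.727 × 102.76 × 3.9565 = 99800
Stock = 50.1 nM × 99800 = 5.000 × 10^6 nM = 5.00 mM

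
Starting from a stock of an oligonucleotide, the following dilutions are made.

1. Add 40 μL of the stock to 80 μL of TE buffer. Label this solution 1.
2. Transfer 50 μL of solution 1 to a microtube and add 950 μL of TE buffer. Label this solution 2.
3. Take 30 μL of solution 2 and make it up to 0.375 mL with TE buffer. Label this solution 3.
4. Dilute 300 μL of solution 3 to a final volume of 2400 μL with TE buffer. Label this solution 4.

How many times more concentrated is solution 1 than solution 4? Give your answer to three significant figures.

Step 1: 40 μL + 80 μL = 120 μL total → factor 120/40 = 3
Step 2: 50 μL + 950 μL = 1000 μL total → factor 1000/50 = 20
Step 3: 30 μL brought to 0.375 mL → factor 375/30 = 12.5
Step 4: 300 μL brought to 2400 μL → factor 2400/300 = 8
Dilution factor to solution 1 = 3; to solution 4 = 6000
[solution 1]/[solution 4] = (factor to solution 4)/(factor to solution 1) = 6000/3 = 2.00 × 10^3

2.00 × 10^3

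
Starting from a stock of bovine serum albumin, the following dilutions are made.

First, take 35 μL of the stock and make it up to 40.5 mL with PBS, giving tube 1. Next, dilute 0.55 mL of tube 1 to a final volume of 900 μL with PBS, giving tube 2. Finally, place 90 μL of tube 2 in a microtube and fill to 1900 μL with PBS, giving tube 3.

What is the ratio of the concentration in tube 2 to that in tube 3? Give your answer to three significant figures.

21.1

Step 1: 35 μL brought to 40.5 mL → factor 40500/35 = 1157.1
Step 2: 0.55 mL brought to 900 μL → factor 0.9/0.55 = 1.6364
Step 3: 90 μL brought to 1900 μL → factor 1900/90 = 21.111
Dilution factor to tube 2 = 1893.5; to tube 3 = 39974
[tube 2]/[tube 3] = (factor to tube 3)/(factor to tube 2) = 39974/1893.5 = 21.1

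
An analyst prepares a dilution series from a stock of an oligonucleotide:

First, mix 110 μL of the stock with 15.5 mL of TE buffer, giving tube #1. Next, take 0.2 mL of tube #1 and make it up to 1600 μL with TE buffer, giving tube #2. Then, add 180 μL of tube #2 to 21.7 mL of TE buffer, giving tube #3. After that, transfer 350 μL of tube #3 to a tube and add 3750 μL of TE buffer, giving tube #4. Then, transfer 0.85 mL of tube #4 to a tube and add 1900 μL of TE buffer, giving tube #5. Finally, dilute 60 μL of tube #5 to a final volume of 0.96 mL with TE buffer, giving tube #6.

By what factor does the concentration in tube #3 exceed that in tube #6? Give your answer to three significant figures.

606

Step 1: 110 μL + 15.5 mL = 15610 μL total → factor 15610/110 = 141.91
Step 2: 0.2 mL brought to 1600 μL → factor 1.6/0.2 = 8
Step 3: 180 μL + 21.7 mL = 21880 μL total → factor 21880/180 = 121.56
Step 4: 350 μL + 3750 μL = 4100 μL total → factor 4100/350 = 11.714
Step 5: 0.85 mL + 1900 μL = 2.75 mL total → factor 2.75/0.85 = 3.2353
Step 6: 60 μL brought to 0.96 mL → factor 960/60 = 16
Dilution factor to tube #3 = 1.38 × 10^5; to tube #6 = 8.3681 × 10^7
[tube #3]/[tube #6] = (factor to tube #6)/(factor to tube #3) = 8.3681 × 10^7/1.38 × 10^5 = 606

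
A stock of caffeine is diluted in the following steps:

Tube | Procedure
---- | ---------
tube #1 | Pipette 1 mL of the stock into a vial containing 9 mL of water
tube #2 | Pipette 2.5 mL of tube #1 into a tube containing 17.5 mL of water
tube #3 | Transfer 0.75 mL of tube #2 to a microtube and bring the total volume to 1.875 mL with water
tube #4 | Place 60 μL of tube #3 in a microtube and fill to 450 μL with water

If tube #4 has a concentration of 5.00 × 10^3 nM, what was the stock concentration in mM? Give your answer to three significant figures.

7.50 mM

Step 1: 1 mL + 9 mL = 10 mL total → factor 10/1 = 10
Step 2: 2.5 mL + 17.5 mL = 20 mL total → factor 20/2.5 = 8
Step 3: 0.75 mL brought to 1.875 mL → factor 1.875/0.75 = 2.5
Step 4: 60 μL brought to 450 μL → factor 450/60 = 7.5
Overall dilution factor = 10 × 8 × 2.5 × 7.5 = 1500
Stock = 5.00 × 10^3 nM × 1500 = 7.500 × 10^6 nM = 7.50 mM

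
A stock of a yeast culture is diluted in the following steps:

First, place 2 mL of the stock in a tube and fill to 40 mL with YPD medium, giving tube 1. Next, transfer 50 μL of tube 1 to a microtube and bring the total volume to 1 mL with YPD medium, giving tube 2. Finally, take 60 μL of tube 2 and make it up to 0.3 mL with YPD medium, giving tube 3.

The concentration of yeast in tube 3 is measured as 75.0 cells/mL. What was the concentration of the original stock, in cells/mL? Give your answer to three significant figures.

1.50 × 10^5 cells/mL

Step 1: 2 mL brought to 40 mL → factor 40/2 = 20
Step 2: 50 μL brought to 1 mL → factor 1000/50 = 20
Step 3: 60 μL brought to 0.3 mL → factor 300/60 = 5
Overall dilution factor = 20 × 20 × 5 = 2000
Stock = 75.0 cells/mL × 2000 = 1.50 × 10^5 cells/mL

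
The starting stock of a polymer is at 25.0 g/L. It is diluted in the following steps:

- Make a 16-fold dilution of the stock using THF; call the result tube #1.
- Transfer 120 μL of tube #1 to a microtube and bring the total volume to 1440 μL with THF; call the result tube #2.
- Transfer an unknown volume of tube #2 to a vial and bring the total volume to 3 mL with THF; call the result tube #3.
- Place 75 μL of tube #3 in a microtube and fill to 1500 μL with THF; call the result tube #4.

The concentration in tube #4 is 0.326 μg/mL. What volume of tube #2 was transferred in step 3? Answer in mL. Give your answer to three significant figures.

0.150 mL

Step 1: 16-fold → factor 16
Step 2: 120 μL brought to 1440 μL → factor 1440/120 = 12
Step 3: v brought to 3 mL → factor = 3 mL/v
Step 4: 75 μL brought to 1500 μL → factor 1500/75 = 20
Product of known-step factors = 3840
Overall factor = 25.0 g/L / (0.326 μg/mL) = 76687
Step-3 factor = 76687 / 3840 = 19.971
v = 3 mL / 19.971 = 0.150 mL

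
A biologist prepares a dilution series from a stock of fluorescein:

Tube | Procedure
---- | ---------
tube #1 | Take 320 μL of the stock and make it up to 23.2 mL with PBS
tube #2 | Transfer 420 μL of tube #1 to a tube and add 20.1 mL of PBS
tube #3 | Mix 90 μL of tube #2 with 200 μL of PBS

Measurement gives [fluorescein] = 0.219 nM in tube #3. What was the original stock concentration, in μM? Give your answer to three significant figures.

Step 1: 320 μL brought to 23.2 mL → factor 23200/320 = 72.5
Step 2: 420 μL + 20.1 mL = 20520 μL total → factor 20520/420 = 48.857
Step 3: 90 μL + 200 μL = 290 μL total → factor 290/90 = 3.2222
Overall dilution factor = 72.5 × 48.857 × 3.2222 = 11414
Stock = 0.219 nM × 11414 = 2500 nM = 2.50 μM

2.50 μM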